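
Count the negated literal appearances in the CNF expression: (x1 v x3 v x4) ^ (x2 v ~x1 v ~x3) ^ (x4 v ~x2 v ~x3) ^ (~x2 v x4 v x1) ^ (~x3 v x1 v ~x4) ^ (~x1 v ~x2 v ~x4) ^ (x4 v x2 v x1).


Scan each clause for negated literals.
Clause 1: 0 negative; Clause 2: 2 negative; Clause 3: 2 negative; Clause 4: 1 negative; Clause 5: 2 negative; Clause 6: 3 negative; Clause 7: 0 negative.
Total negative literal occurrences = 10.

10


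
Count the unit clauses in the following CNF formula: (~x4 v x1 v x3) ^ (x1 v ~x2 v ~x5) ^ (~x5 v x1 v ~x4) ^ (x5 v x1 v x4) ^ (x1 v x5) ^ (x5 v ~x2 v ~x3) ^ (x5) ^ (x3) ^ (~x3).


A unit clause contains exactly one literal.
Unit clauses found: (x5), (x3), (~x3).
Count = 3.

3


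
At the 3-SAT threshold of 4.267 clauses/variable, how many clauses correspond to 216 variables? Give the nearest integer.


The 3-SAT phase transition occurs at approximately 4.267 clauses per variable.
m = 4.267 * 216 = 921.672.
Rounded to nearest integer: 922.

922


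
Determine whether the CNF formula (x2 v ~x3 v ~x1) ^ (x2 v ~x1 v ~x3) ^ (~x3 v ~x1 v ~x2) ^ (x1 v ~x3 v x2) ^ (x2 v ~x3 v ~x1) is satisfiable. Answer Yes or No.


Check all 8 possible truth assignments.
Number of satisfying assignments found: 5.
The formula is satisfiable.

Yes


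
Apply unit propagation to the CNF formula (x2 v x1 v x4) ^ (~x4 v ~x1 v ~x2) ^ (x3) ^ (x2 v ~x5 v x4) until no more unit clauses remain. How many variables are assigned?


Unit propagation repeatedly assigns the literal in any unit clause, then simplifies.
Assignments in order: x3 = T.
No further unit clauses remain.
Total variables assigned = 1.

1


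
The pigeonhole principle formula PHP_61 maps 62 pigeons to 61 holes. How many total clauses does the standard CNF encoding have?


The PHP encoding has two parts:
1) At-least-one-hole clauses: 62 (one per pigeon, each with 61 literals).
2) At-most-one-pigeon-per-hole clauses: 61 holes * C(62,2) = 61 * 1891 = 115351.
Total clauses = 62 + 115351 = 115413.

115413


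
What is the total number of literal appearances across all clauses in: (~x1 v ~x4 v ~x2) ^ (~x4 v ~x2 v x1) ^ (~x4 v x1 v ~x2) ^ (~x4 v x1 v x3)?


Clause lengths: 3, 3, 3, 3.
Sum = 3 + 3 + 3 + 3 = 12.

12


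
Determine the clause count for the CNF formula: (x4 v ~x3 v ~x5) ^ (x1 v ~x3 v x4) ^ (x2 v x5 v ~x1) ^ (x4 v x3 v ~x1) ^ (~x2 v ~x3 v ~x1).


Each group enclosed in parentheses joined by ^ is one clause.
Counting the conjuncts: 5 clauses.

5


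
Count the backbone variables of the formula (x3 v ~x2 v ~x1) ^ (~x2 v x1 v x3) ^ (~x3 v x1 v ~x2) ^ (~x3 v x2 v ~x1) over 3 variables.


Find all satisfying assignments: 4 model(s).
Check which variables have the same value in every model.
No variable is fixed across all models.
Backbone size = 0.

0


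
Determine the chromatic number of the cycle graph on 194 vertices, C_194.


A cycle on an even number of vertices is bipartite: alternate two colors around the cycle.
Since 194 is even, two colors suffice, and at least two are needed because the graph has edges.
Chromatic number = 2.

2


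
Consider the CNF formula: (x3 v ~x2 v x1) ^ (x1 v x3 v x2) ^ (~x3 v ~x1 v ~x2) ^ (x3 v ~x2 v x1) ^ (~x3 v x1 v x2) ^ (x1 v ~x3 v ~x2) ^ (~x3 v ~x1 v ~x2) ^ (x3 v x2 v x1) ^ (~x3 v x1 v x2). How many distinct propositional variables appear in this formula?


Identify each distinct variable in the formula.
Variables found: x1, x2, x3.
Total distinct variables = 3.

3


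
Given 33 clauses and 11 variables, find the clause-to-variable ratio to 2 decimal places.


Clause-to-variable ratio = clauses / variables.
33 / 11 = 3.0.

3.0


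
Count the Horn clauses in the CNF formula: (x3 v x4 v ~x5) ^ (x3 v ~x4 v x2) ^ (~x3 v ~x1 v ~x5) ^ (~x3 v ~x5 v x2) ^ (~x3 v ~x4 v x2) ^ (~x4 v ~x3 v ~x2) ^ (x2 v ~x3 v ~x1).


A Horn clause has at most one positive literal.
Clause 1: 2 positive lit(s) -> not Horn
Clause 2: 2 positive lit(s) -> not Horn
Clause 3: 0 positive lit(s) -> Horn
Clause 4: 1 positive lit(s) -> Horn
Clause 5: 1 positive lit(s) -> Horn
Clause 6: 0 positive lit(s) -> Horn
Clause 7: 1 positive lit(s) -> Horn
Total Horn clauses = 5.

5


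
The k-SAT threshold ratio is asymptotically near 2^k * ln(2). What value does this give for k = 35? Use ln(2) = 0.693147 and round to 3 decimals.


Using the asymptotic formula: threshold ~ 2^k * ln(2).
2^35 = 34359738368.
34359738368 * 0.693147 = 23816349570.564.

23816349570.564


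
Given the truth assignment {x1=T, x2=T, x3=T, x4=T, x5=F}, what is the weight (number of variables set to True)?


The weight is the number of variables assigned True.
True variables: x1, x2, x3, x4.
Weight = 4.

4


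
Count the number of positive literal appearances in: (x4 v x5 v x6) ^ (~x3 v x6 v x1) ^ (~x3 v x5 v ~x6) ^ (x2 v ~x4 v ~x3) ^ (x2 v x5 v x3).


Scan each clause for unnegated literals.
Clause 1: 3 positive; Clause 2: 2 positive; Clause 3: 1 positive; Clause 4: 1 positive; Clause 5: 3 positive.
Total positive literal occurrences = 10.

10


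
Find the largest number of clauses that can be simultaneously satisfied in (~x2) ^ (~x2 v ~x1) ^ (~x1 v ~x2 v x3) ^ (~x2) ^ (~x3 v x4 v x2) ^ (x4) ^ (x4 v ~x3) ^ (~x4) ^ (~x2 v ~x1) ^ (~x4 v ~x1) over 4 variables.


Enumerate all 16 truth assignments.
For each, count how many of the 10 clauses are satisfied.
The formula is not fully satisfiable, so the maximum is below 10.
Maximum simultaneously satisfiable clauses = 9.

9


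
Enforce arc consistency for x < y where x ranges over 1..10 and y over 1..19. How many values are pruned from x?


For the constraint x < y, x needs a supporting value in y's domain.
x can be at most 18 (one less than y's maximum).
Valid x values from domain: 10 out of 10.
Pruned = 10 - 10 = 0.

0


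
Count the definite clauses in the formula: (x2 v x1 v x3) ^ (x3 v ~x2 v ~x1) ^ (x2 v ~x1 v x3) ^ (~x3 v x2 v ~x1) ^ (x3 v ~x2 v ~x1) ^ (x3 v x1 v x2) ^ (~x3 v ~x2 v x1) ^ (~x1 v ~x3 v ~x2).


A definite clause has exactly one positive literal.
Clause 1: 3 positive -> not definite
Clause 2: 1 positive -> definite
Clause 3: 2 positive -> not definite
Clause 4: 1 positive -> definite
Clause 5: 1 positive -> definite
Clause 6: 3 positive -> not definite
Clause 7: 1 positive -> definite
Clause 8: 0 positive -> not definite
Definite clause count = 4.

4


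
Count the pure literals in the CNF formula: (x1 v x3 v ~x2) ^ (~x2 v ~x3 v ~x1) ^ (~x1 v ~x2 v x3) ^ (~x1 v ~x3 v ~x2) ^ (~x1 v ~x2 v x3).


A pure literal appears in only one polarity across all clauses.
Pure literals: x2 (negative only).
Count = 1.

1


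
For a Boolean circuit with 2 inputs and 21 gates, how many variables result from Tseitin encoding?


The Tseitin transformation introduces one auxiliary variable per gate.
Total variables = inputs + gates = 2 + 21 = 23.

23


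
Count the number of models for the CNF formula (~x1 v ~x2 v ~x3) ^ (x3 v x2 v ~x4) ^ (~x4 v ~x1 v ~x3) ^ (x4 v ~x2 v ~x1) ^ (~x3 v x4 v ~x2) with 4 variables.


Enumerate all 16 truth assignments over 4 variables.
Test each against every clause.
Satisfying assignments found: 9.

9


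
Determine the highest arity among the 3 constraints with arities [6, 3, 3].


The arities are: 6, 3, 3.
Scan for the maximum value.
Maximum arity = 6.

6


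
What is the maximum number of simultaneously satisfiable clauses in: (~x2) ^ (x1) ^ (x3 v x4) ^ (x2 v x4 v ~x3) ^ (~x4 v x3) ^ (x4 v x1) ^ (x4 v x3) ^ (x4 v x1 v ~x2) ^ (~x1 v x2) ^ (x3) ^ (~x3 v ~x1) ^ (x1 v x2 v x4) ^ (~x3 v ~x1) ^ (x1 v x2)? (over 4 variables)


Enumerate all 16 truth assignments.
For each, count how many of the 14 clauses are satisfied.
The formula is not fully satisfiable, so the maximum is below 14.
Maximum simultaneously satisfiable clauses = 12.

12


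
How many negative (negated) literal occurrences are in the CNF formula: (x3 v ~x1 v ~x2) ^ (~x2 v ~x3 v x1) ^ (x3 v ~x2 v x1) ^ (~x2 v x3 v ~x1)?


Scan each clause for negated literals.
Clause 1: 2 negative; Clause 2: 2 negative; Clause 3: 1 negative; Clause 4: 2 negative.
Total negative literal occurrences = 7.

7


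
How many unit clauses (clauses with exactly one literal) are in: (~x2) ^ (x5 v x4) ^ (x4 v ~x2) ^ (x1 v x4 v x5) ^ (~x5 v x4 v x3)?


A unit clause contains exactly one literal.
Unit clauses found: (~x2).
Count = 1.

1


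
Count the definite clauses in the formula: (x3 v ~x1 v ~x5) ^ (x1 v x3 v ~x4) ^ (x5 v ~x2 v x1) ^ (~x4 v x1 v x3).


A definite clause has exactly one positive literal.
Clause 1: 1 positive -> definite
Clause 2: 2 positive -> not definite
Clause 3: 2 positive -> not definite
Clause 4: 2 positive -> not definite
Definite clause count = 1.

1


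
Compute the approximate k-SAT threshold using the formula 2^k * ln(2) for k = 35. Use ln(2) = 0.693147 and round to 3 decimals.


Using the asymptotic formula: threshold ~ 2^k * ln(2).
2^35 = 34359738368.
34359738368 * 0.693147 = 23816349570.564.

23816349570.564


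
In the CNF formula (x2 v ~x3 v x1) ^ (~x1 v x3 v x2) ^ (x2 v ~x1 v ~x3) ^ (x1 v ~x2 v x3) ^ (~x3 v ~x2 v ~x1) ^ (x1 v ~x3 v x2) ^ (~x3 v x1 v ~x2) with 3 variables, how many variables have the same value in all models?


Find all satisfying assignments: 2 model(s).
Check which variables have the same value in every model.
Fixed variables: x3=F.
Backbone size = 1.

1


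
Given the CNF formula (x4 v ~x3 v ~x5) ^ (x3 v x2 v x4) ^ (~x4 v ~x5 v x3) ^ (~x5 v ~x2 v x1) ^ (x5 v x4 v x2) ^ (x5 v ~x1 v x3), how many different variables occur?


Identify each distinct variable in the formula.
Variables found: x1, x2, x3, x4, x5.
Total distinct variables = 5.

5


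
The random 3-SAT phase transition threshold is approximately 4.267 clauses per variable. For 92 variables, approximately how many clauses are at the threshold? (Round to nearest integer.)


The 3-SAT phase transition occurs at approximately 4.267 clauses per variable.
m = 4.267 * 92 = 392.564.
Rounded to nearest integer: 393.

393


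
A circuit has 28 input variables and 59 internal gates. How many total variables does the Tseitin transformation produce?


The Tseitin transformation introduces one auxiliary variable per gate.
Total variables = inputs + gates = 28 + 59 = 87.

87


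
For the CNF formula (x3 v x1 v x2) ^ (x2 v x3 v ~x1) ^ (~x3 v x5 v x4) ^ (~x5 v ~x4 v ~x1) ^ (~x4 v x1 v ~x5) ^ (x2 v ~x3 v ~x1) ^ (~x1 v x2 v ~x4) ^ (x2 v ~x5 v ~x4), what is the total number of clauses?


Each group enclosed in parentheses joined by ^ is one clause.
Counting the conjuncts: 8 clauses.

8


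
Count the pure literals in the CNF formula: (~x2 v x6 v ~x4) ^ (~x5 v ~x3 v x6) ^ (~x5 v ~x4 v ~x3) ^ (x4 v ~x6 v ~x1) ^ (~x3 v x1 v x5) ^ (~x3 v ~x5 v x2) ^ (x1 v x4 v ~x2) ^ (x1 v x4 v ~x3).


A pure literal appears in only one polarity across all clauses.
Pure literals: x3 (negative only).
Count = 1.

1


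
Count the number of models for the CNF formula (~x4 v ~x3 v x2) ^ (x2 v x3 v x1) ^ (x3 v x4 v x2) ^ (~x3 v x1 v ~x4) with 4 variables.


Enumerate all 16 truth assignments over 4 variables.
Test each against every clause.
Satisfying assignments found: 10.

10


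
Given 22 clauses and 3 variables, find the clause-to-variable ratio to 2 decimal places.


Clause-to-variable ratio = clauses / variables.
22 / 3 = 7.33.

7.33


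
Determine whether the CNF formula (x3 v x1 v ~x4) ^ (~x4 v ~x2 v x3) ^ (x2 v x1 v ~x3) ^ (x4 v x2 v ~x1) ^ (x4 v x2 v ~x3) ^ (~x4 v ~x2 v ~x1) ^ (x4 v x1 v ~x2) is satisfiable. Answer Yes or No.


Check all 16 possible truth assignments.
Number of satisfying assignments found: 6.
The formula is satisfiable.

Yes


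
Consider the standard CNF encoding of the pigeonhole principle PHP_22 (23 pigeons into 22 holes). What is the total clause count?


The PHP encoding has two parts:
1) At-least-one-hole clauses: 23 (one per pigeon, each with 22 literals).
2) At-most-one-pigeon-per-hole clauses: 22 holes * C(23,2) = 22 * 253 = 5566.
Total clauses = 23 + 5566 = 5589.

5589


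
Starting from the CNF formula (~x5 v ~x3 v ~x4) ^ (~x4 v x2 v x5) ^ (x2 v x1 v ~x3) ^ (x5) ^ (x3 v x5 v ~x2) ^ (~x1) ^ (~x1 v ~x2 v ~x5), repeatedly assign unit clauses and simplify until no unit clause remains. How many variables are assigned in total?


Unit propagation repeatedly assigns the literal in any unit clause, then simplifies.
Assignments in order: x5 = T, x1 = F.
No further unit clauses remain.
Total variables assigned = 2.

2


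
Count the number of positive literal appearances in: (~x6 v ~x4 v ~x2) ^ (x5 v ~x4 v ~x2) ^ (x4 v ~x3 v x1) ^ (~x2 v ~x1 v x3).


Scan each clause for unnegated literals.
Clause 1: 0 positive; Clause 2: 1 positive; Clause 3: 2 positive; Clause 4: 1 positive.
Total positive literal occurrences = 4.

4


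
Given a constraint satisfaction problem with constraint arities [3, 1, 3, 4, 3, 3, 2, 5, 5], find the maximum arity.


The arities are: 3, 1, 3, 4, 3, 3, 2, 5, 5.
Scan for the maximum value.
Maximum arity = 5.

5


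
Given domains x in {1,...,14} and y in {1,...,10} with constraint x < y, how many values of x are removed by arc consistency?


For the constraint x < y, x needs a supporting value in y's domain.
x can be at most 9 (one less than y's maximum).
Valid x values from domain: 9 out of 14.
Pruned = 14 - 9 = 5.

5


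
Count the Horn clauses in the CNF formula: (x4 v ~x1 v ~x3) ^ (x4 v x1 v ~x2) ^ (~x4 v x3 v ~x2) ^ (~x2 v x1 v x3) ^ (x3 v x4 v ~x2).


A Horn clause has at most one positive literal.
Clause 1: 1 positive lit(s) -> Horn
Clause 2: 2 positive lit(s) -> not Horn
Clause 3: 1 positive lit(s) -> Horn
Clause 4: 2 positive lit(s) -> not Horn
Clause 5: 2 positive lit(s) -> not Horn
Total Horn clauses = 2.

2


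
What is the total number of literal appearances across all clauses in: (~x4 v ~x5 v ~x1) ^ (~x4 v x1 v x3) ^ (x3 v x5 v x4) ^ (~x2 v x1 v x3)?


Clause lengths: 3, 3, 3, 3.
Sum = 3 + 3 + 3 + 3 = 12.

12


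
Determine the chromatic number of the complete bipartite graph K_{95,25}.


K_{95,25} is bipartite by definition: the two parts are independent sets, with every edge crossing between them.
Color all vertices in one part with color 1 and all vertices in the other part with color 2.
Since the graph has at least one edge, one color does not suffice.
Chromatic number = 2.

2


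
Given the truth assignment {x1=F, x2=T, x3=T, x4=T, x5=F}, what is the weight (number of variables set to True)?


The weight is the number of variables assigned True.
True variables: x2, x3, x4.
Weight = 3.

3


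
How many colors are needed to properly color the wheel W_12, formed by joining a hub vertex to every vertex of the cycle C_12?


W_12 consists of the cycle C_12 together with a hub vertex adjacent to every cycle vertex.
The cycle C_12 needs 2 colors (even cycle -> 2).
The hub is adjacent to every cycle vertex, so it must receive a new color distinct from all of them.
Chromatic number = 2 + 1 = 3.

3


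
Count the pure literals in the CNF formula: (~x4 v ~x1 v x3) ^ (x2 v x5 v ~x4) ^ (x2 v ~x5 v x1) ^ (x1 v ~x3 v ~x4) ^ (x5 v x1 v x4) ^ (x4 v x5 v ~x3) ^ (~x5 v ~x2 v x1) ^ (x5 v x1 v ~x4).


A pure literal appears in only one polarity across all clauses.
No pure literals found.
Count = 0.

0


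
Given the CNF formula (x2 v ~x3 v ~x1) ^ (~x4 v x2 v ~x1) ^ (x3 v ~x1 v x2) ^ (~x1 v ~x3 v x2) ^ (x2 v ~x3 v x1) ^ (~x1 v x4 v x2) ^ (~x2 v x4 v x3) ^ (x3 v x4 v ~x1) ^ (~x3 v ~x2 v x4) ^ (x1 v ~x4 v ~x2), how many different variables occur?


Identify each distinct variable in the formula.
Variables found: x1, x2, x3, x4.
Total distinct variables = 4.

4


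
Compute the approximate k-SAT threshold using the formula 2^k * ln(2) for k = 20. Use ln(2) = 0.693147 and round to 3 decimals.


Using the asymptotic formula: threshold ~ 2^k * ln(2).
2^20 = 1048576.
1048576 * 0.693147 = 726817.309.

726817.309


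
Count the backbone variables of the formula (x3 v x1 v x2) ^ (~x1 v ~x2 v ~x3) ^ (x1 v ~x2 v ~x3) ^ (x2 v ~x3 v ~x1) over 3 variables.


Find all satisfying assignments: 4 model(s).
Check which variables have the same value in every model.
No variable is fixed across all models.
Backbone size = 0.

0


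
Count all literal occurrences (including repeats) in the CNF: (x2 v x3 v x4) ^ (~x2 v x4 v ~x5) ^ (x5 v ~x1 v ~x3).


Clause lengths: 3, 3, 3.
Sum = 3 + 3 + 3 = 9.

9


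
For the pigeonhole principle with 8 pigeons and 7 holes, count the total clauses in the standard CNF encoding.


The PHP encoding has two parts:
1) At-least-one-hole clauses: 8 (one per pigeon, each with 7 literals).
2) At-most-one-pigeon-per-hole clauses: 7 holes * C(8,2) = 7 * 28 = 196.
Total clauses = 8 + 196 = 204.

204


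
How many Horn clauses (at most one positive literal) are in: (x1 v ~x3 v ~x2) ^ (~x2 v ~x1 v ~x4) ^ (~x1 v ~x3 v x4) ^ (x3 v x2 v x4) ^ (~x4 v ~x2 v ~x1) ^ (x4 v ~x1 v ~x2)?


A Horn clause has at most one positive literal.
Clause 1: 1 positive lit(s) -> Horn
Clause 2: 0 positive lit(s) -> Horn
Clause 3: 1 positive lit(s) -> Horn
Clause 4: 3 positive lit(s) -> not Horn
Clause 5: 0 positive lit(s) -> Horn
Clause 6: 1 positive lit(s) -> Horn
Total Horn clauses = 5.

5


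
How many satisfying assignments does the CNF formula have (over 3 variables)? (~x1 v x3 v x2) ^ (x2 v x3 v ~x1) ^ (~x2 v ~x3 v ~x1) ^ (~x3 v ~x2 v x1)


Enumerate all 8 truth assignments over 3 variables.
Test each against every clause.
Satisfying assignments found: 5.

5


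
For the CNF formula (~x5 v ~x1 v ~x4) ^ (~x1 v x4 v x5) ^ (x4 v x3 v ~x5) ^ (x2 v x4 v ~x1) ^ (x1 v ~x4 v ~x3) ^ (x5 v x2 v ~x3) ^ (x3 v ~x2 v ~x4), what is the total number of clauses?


Each group enclosed in parentheses joined by ^ is one clause.
Counting the conjuncts: 7 clauses.

7


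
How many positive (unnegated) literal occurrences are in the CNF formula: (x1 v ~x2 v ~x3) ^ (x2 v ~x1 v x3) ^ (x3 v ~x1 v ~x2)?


Scan each clause for unnegated literals.
Clause 1: 1 positive; Clause 2: 2 positive; Clause 3: 1 positive.
Total positive literal occurrences = 4.

4


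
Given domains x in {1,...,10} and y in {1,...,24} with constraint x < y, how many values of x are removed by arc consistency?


For the constraint x < y, x needs a supporting value in y's domain.
x can be at most 23 (one less than y's maximum).
Valid x values from domain: 10 out of 10.
Pruned = 10 - 10 = 0.

0


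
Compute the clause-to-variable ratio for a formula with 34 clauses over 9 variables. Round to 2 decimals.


Clause-to-variable ratio = clauses / variables.
34 / 9 = 3.78.

3.78


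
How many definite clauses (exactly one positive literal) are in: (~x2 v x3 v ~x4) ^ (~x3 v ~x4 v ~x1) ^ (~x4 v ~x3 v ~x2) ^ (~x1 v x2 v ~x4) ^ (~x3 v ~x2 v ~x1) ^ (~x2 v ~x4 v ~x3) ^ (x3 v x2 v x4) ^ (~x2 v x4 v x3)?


A definite clause has exactly one positive literal.
Clause 1: 1 positive -> definite
Clause 2: 0 positive -> not definite
Clause 3: 0 positive -> not definite
Clause 4: 1 positive -> definite
Clause 5: 0 positive -> not definite
Clause 6: 0 positive -> not definite
Clause 7: 3 positive -> not definite
Clause 8: 2 positive -> not definite
Definite clause count = 2.

2


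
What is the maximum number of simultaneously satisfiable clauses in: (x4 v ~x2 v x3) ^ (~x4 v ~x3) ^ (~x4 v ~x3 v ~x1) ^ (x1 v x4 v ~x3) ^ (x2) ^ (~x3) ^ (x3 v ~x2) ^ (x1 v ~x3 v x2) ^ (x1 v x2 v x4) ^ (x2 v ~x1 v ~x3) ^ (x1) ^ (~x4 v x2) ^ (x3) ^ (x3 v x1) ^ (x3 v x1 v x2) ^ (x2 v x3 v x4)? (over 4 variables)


Enumerate all 16 truth assignments.
For each, count how many of the 16 clauses are satisfied.
The formula is not fully satisfiable, so the maximum is below 16.
Maximum simultaneously satisfiable clauses = 15.

15


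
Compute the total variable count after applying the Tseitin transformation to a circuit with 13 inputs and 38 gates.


The Tseitin transformation introduces one auxiliary variable per gate.
Total variables = inputs + gates = 13 + 38 = 51.

51


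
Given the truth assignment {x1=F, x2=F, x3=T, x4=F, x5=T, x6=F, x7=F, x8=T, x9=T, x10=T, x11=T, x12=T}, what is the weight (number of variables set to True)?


The weight is the number of variables assigned True.
True variables: x3, x5, x8, x9, x10, x11, x12.
Weight = 7.

7


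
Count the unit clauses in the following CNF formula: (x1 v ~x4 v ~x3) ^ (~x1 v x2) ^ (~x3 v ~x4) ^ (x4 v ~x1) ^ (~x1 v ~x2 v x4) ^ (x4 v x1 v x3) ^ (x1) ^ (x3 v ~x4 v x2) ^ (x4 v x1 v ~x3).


A unit clause contains exactly one literal.
Unit clauses found: (x1).
Count = 1.

1


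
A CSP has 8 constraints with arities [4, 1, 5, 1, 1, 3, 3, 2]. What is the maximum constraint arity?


The arities are: 4, 1, 5, 1, 1, 3, 3, 2.
Scan for the maximum value.
Maximum arity = 5.

5


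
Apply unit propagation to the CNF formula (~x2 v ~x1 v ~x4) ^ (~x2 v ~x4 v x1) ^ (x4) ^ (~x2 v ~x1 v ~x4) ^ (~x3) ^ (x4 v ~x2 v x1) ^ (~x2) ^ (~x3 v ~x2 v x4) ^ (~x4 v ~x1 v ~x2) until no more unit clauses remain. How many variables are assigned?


Unit propagation repeatedly assigns the literal in any unit clause, then simplifies.
Assignments in order: x4 = T, x3 = F, x2 = F.
No further unit clauses remain.
Total variables assigned = 3.

3


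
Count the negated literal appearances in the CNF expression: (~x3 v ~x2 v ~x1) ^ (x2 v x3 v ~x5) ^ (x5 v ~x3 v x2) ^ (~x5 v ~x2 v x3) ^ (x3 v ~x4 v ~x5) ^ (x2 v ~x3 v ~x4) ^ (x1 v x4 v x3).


Scan each clause for negated literals.
Clause 1: 3 negative; Clause 2: 1 negative; Clause 3: 1 negative; Clause 4: 2 negative; Clause 5: 2 negative; Clause 6: 2 negative; Clause 7: 0 negative.
Total negative literal occurrences = 11.

11


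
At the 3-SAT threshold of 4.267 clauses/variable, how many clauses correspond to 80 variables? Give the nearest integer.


The 3-SAT phase transition occurs at approximately 4.267 clauses per variable.
m = 4.267 * 80 = 341.36.
Rounded to nearest integer: 341.

341


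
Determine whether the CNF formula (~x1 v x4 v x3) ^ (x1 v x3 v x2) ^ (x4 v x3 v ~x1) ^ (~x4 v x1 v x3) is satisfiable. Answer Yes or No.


Check all 16 possible truth assignments.
Number of satisfying assignments found: 11.
The formula is satisfiable.

Yes


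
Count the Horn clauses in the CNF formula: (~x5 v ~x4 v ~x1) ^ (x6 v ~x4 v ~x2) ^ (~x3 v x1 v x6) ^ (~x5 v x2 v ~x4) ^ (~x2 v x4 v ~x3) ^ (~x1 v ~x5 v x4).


A Horn clause has at most one positive literal.
Clause 1: 0 positive lit(s) -> Horn
Clause 2: 1 positive lit(s) -> Horn
Clause 3: 2 positive lit(s) -> not Horn
Clause 4: 1 positive lit(s) -> Horn
Clause 5: 1 positive lit(s) -> Horn
Clause 6: 1 positive lit(s) -> Horn
Total Horn clauses = 5.

5


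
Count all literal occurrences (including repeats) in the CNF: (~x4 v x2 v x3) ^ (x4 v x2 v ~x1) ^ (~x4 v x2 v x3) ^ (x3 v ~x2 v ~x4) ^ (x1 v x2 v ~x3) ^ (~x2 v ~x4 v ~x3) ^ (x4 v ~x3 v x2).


Clause lengths: 3, 3, 3, 3, 3, 3, 3.
Sum = 3 + 3 + 3 + 3 + 3 + 3 + 3 = 21.

21


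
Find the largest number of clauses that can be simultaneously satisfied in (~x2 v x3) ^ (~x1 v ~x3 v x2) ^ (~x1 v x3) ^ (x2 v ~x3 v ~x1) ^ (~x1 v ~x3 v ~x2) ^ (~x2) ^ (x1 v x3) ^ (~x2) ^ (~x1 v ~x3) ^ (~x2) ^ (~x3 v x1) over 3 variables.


Enumerate all 8 truth assignments.
For each, count how many of the 11 clauses are satisfied.
The formula is not fully satisfiable, so the maximum is below 11.
Maximum simultaneously satisfiable clauses = 10.

10


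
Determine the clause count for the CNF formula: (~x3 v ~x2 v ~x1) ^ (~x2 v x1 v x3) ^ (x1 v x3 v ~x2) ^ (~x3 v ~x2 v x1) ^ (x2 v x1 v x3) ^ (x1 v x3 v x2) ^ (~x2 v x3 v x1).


Each group enclosed in parentheses joined by ^ is one clause.
Counting the conjuncts: 7 clauses.

7


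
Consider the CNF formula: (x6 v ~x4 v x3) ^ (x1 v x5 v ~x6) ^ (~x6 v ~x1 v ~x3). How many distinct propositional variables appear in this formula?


Identify each distinct variable in the formula.
Variables found: x1, x3, x4, x5, x6.
Total distinct variables = 5.

5


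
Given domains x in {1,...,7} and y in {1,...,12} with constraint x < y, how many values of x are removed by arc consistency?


For the constraint x < y, x needs a supporting value in y's domain.
x can be at most 11 (one less than y's maximum).
Valid x values from domain: 7 out of 7.
Pruned = 7 - 7 = 0.

0


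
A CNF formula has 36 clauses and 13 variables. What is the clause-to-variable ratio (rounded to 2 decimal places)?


Clause-to-variable ratio = clauses / variables.
36 / 13 = 2.77.

2.77


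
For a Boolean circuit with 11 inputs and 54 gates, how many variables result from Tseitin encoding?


The Tseitin transformation introduces one auxiliary variable per gate.
Total variables = inputs + gates = 11 + 54 = 65.

65


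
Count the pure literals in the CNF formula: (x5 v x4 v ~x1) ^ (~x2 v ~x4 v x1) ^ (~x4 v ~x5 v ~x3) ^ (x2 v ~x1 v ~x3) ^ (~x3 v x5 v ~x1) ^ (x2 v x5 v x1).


A pure literal appears in only one polarity across all clauses.
Pure literals: x3 (negative only).
Count = 1.

1


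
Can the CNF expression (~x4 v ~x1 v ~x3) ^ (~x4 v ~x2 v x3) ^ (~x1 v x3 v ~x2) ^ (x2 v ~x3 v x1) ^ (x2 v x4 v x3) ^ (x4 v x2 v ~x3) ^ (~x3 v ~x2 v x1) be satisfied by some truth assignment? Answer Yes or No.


Check all 16 possible truth assignments.
Number of satisfying assignments found: 4.
The formula is satisfiable.

Yes


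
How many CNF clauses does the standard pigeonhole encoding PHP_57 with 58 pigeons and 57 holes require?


The PHP encoding has two parts:
1) At-least-one-hole clauses: 58 (one per pigeon, each with 57 literals).
2) At-most-one-pigeon-per-hole clauses: 57 holes * C(58,2) = 57 * 1653 = 94221.
Total clauses = 58 + 94221 = 94279.

94279


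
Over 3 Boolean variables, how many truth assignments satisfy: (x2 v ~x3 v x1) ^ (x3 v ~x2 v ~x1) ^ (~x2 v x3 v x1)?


Enumerate all 8 truth assignments over 3 variables.
Test each against every clause.
Satisfying assignments found: 5.

5


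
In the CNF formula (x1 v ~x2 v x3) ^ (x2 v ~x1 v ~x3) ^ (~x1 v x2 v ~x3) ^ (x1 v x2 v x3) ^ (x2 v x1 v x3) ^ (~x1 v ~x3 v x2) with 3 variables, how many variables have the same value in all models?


Find all satisfying assignments: 5 model(s).
Check which variables have the same value in every model.
No variable is fixed across all models.
Backbone size = 0.

0


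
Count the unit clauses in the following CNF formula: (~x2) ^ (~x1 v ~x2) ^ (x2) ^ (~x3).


A unit clause contains exactly one literal.
Unit clauses found: (~x2), (x2), (~x3).
Count = 3.

3


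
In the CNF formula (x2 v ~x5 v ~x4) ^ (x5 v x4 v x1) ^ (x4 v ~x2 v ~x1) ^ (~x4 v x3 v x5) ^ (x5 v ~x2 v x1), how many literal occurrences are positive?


Scan each clause for unnegated literals.
Clause 1: 1 positive; Clause 2: 3 positive; Clause 3: 1 positive; Clause 4: 2 positive; Clause 5: 2 positive.
Total positive literal occurrences = 9.

9


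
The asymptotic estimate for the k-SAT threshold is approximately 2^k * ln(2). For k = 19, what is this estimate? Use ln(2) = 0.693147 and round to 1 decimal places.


Using the asymptotic formula: threshold ~ 2^k * ln(2).
2^19 = 524288.
524288 * 0.693147 = 363408.7.

363408.7


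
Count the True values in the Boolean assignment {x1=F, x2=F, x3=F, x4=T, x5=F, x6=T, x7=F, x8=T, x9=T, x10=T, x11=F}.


The weight is the number of variables assigned True.
True variables: x4, x6, x8, x9, x10.
Weight = 5.

5


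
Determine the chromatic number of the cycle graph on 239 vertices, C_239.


An odd cycle cannot be 2-colored: alternating two colors around the cycle returns to the start with a conflict.
Since 239 is odd, three colors are required (and three suffice).
Chromatic number = 3.

3


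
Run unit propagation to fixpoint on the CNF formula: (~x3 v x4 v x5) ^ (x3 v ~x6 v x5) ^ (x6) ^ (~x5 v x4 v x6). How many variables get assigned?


Unit propagation repeatedly assigns the literal in any unit clause, then simplifies.
Assignments in order: x6 = T.
No further unit clauses remain.
Total variables assigned = 1.

1


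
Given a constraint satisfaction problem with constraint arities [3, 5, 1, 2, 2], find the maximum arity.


The arities are: 3, 5, 1, 2, 2.
Scan for the maximum value.
Maximum arity = 5.

5


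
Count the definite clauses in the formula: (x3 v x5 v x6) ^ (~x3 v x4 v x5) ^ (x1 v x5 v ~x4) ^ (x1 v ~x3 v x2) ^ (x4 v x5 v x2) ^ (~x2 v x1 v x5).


A definite clause has exactly one positive literal.
Clause 1: 3 positive -> not definite
Clause 2: 2 positive -> not definite
Clause 3: 2 positive -> not definite
Clause 4: 2 positive -> not definite
Clause 5: 3 positive -> not definite
Clause 6: 2 positive -> not definite
Definite clause count = 0.

0


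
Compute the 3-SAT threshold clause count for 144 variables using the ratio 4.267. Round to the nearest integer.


The 3-SAT phase transition occurs at approximately 4.267 clauses per variable.
m = 4.267 * 144 = 614.448.
Rounded to nearest integer: 614.

614


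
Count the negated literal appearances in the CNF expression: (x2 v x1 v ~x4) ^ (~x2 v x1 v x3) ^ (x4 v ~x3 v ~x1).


Scan each clause for negated literals.
Clause 1: 1 negative; Clause 2: 1 negative; Clause 3: 2 negative.
Total negative literal occurrences = 4.

4


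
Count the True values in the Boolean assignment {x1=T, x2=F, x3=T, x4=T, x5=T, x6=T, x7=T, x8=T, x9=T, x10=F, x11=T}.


The weight is the number of variables assigned True.
True variables: x1, x3, x4, x5, x6, x7, x8, x9, x11.
Weight = 9.

9


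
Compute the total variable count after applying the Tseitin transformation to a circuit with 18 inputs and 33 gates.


The Tseitin transformation introduces one auxiliary variable per gate.
Total variables = inputs + gates = 18 + 33 = 51.

51


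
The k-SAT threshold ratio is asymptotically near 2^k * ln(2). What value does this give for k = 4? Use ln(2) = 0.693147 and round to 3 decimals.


Using the asymptotic formula: threshold ~ 2^k * ln(2).
2^4 = 16.
16 * 0.693147 = 11.09.

11.09


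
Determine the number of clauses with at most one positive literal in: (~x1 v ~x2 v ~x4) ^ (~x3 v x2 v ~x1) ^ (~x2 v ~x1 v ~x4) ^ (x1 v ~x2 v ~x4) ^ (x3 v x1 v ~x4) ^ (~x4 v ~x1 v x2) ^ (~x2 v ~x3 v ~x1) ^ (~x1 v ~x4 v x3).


A Horn clause has at most one positive literal.
Clause 1: 0 positive lit(s) -> Horn
Clause 2: 1 positive lit(s) -> Horn
Clause 3: 0 positive lit(s) -> Horn
Clause 4: 1 positive lit(s) -> Horn
Clause 5: 2 positive lit(s) -> not Horn
Clause 6: 1 positive lit(s) -> Horn
Clause 7: 0 positive lit(s) -> Horn
Clause 8: 1 positive lit(s) -> Horn
Total Horn clauses = 7.

7


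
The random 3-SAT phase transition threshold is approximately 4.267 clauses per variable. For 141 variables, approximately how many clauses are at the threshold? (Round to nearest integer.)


The 3-SAT phase transition occurs at approximately 4.267 clauses per variable.
m = 4.267 * 141 = 601.647.
Rounded to nearest integer: 602.

602


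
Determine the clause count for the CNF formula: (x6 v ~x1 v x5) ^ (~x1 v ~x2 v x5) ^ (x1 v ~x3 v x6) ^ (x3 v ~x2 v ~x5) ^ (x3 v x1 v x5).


Each group enclosed in parentheses joined by ^ is one clause.
Counting the conjuncts: 5 clauses.

5


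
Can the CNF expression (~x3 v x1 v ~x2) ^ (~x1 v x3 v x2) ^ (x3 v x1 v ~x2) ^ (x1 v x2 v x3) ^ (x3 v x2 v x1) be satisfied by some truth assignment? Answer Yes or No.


Check all 8 possible truth assignments.
Number of satisfying assignments found: 4.
The formula is satisfiable.

Yes


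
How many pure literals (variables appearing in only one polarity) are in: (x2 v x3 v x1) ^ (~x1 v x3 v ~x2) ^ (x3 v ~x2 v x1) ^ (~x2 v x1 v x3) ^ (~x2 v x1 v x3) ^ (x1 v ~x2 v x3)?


A pure literal appears in only one polarity across all clauses.
Pure literals: x3 (positive only).
Count = 1.

1


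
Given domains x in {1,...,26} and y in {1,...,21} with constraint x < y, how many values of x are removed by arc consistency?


For the constraint x < y, x needs a supporting value in y's domain.
x can be at most 20 (one less than y's maximum).
Valid x values from domain: 20 out of 26.
Pruned = 26 - 20 = 6.

6


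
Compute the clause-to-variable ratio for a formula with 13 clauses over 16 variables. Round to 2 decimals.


Clause-to-variable ratio = clauses / variables.
13 / 16 = 0.81.

0.81


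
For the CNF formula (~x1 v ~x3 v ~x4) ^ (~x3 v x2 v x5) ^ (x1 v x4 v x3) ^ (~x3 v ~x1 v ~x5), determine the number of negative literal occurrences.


Scan each clause for negated literals.
Clause 1: 3 negative; Clause 2: 1 negative; Clause 3: 0 negative; Clause 4: 3 negative.
Total negative literal occurrences = 7.

7


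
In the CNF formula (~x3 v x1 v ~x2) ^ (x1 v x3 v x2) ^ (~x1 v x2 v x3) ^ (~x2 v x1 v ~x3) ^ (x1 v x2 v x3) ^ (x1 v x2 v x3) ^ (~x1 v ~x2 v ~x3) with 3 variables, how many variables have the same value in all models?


Find all satisfying assignments: 4 model(s).
Check which variables have the same value in every model.
No variable is fixed across all models.
Backbone size = 0.

0


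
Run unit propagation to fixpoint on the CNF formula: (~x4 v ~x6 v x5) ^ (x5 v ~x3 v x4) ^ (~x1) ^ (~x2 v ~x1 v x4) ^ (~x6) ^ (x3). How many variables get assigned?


Unit propagation repeatedly assigns the literal in any unit clause, then simplifies.
Assignments in order: x1 = F, x6 = F, x3 = T.
No further unit clauses remain.
Total variables assigned = 3.

3


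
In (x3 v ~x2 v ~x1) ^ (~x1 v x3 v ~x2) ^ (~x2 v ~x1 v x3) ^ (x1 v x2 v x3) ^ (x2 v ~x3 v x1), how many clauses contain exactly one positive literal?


A definite clause has exactly one positive literal.
Clause 1: 1 positive -> definite
Clause 2: 1 positive -> definite
Clause 3: 1 positive -> definite
Clause 4: 3 positive -> not definite
Clause 5: 2 positive -> not definite
Definite clause count = 3.

3


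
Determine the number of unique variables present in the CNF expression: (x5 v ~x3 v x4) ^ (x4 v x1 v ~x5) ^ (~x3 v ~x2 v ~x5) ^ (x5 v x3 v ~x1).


Identify each distinct variable in the formula.
Variables found: x1, x2, x3, x4, x5.
Total distinct variables = 5.

5


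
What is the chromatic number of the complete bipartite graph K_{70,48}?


K_{70,48} is bipartite by definition: the two parts are independent sets, with every edge crossing between them.
Color all vertices in one part with color 1 and all vertices in the other part with color 2.
Since the graph has at least one edge, one color does not suffice.
Chromatic number = 2.

2


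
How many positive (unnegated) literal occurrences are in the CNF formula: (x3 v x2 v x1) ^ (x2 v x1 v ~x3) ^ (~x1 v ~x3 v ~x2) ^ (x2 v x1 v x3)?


Scan each clause for unnegated literals.
Clause 1: 3 positive; Clause 2: 2 positive; Clause 3: 0 positive; Clause 4: 3 positive.
Total positive literal occurrences = 8.

8


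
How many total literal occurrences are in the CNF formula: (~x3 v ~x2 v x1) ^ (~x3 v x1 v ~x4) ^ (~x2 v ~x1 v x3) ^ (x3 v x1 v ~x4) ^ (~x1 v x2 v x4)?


Clause lengths: 3, 3, 3, 3, 3.
Sum = 3 + 3 + 3 + 3 + 3 = 15.

15


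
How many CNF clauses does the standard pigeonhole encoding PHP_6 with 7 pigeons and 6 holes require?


The PHP encoding has two parts:
1) At-least-one-hole clauses: 7 (one per pigeon, each with 6 literals).
2) At-most-one-pigeon-per-hole clauses: 6 holes * C(7,2) = 6 * 21 = 126.
Total clauses = 7 + 126 = 133.

133


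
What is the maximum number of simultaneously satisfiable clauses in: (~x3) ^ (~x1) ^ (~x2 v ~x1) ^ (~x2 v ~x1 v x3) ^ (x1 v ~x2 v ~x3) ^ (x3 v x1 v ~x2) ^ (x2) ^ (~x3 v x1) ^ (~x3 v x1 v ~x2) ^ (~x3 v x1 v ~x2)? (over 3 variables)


Enumerate all 8 truth assignments.
For each, count how many of the 10 clauses are satisfied.
The formula is not fully satisfiable, so the maximum is below 10.
Maximum simultaneously satisfiable clauses = 9.

9


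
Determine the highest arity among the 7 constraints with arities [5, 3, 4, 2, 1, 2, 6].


The arities are: 5, 3, 4, 2, 1, 2, 6.
Scan for the maximum value.
Maximum arity = 6.

6


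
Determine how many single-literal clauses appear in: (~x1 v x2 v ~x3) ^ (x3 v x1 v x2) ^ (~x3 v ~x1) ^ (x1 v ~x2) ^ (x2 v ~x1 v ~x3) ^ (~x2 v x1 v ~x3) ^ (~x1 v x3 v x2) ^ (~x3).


A unit clause contains exactly one literal.
Unit clauses found: (~x3).
Count = 1.

1


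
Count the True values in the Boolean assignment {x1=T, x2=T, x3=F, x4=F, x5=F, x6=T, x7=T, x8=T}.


The weight is the number of variables assigned True.
True variables: x1, x2, x6, x7, x8.
Weight = 5.

5


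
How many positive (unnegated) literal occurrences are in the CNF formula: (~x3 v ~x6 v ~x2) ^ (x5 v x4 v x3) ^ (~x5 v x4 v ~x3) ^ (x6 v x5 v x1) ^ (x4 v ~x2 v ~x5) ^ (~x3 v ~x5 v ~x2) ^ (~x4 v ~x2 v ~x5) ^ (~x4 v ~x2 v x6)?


Scan each clause for unnegated literals.
Clause 1: 0 positive; Clause 2: 3 positive; Clause 3: 1 positive; Clause 4: 3 positive; Clause 5: 1 positive; Clause 6: 0 positive; Clause 7: 0 positive; Clause 8: 1 positive.
Total positive literal occurrences = 9.

9


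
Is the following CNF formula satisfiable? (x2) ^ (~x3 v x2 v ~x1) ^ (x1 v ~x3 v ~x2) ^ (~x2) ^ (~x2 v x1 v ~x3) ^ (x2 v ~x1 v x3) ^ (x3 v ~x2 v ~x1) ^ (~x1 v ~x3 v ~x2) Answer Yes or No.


Check all 8 possible truth assignments.
Number of satisfying assignments found: 0.
The formula is unsatisfiable.

No


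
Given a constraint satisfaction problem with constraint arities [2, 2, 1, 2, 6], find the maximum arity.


The arities are: 2, 2, 1, 2, 6.
Scan for the maximum value.
Maximum arity = 6.

6


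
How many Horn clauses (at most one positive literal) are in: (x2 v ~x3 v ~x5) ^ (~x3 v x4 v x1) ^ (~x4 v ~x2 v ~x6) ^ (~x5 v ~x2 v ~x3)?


A Horn clause has at most one positive literal.
Clause 1: 1 positive lit(s) -> Horn
Clause 2: 2 positive lit(s) -> not Horn
Clause 3: 0 positive lit(s) -> Horn
Clause 4: 0 positive lit(s) -> Horn
Total Horn clauses = 3.

3


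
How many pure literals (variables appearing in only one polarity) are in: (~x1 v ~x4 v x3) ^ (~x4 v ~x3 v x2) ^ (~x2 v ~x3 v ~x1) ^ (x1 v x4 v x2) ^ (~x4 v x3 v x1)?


A pure literal appears in only one polarity across all clauses.
No pure literals found.
Count = 0.

0


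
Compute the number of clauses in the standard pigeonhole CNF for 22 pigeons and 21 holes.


The PHP encoding has two parts:
1) At-least-one-hole clauses: 22 (one per pigeon, each with 21 literals).
2) At-most-one-pigeon-per-hole clauses: 21 holes * C(22,2) = 21 * 231 = 4851.
Total clauses = 22 + 4851 = 4873.

4873


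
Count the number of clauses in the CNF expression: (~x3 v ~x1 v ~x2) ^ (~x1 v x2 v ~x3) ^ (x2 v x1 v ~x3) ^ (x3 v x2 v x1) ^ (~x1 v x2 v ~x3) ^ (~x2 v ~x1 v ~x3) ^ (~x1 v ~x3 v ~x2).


Each group enclosed in parentheses joined by ^ is one clause.
Counting the conjuncts: 7 clauses.

7


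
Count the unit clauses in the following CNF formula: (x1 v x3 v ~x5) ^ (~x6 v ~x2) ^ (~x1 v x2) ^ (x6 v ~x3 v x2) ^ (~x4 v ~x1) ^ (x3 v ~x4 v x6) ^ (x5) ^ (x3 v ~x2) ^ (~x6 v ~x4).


A unit clause contains exactly one literal.
Unit clauses found: (x5).
Count = 1.

1


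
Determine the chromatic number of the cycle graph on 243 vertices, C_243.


An odd cycle cannot be 2-colored: alternating two colors around the cycle returns to the start with a conflict.
Since 243 is odd, three colors are required (and three suffice).
Chromatic number = 3.

3


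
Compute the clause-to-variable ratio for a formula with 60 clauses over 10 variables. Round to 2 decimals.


Clause-to-variable ratio = clauses / variables.
60 / 10 = 6.0.

6.0


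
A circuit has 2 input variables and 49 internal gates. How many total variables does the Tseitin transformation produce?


The Tseitin transformation introduces one auxiliary variable per gate.
Total variables = inputs + gates = 2 + 49 = 51.

51


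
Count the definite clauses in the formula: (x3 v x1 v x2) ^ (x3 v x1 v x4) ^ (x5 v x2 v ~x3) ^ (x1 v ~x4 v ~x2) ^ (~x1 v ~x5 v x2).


A definite clause has exactly one positive literal.
Clause 1: 3 positive -> not definite
Clause 2: 3 positive -> not definite
Clause 3: 2 positive -> not definite
Clause 4: 1 positive -> definite
Clause 5: 1 positive -> definite
Definite clause count = 2.

2
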